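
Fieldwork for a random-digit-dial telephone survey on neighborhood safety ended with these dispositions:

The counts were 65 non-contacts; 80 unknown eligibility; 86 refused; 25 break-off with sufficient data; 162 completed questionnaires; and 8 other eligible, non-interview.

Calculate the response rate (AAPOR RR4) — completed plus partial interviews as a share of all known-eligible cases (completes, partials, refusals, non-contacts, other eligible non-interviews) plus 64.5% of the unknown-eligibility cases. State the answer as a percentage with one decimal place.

Top: 162 + 25 = 187
Eligible (known): 162 + 25 + 86 + 65 + 8 = 346
e × U: 0.6450 × 80 = 51.60
Base: 346 + 51.60 = 397.60
RR4 = 187 / 397.60 = 0.4703

47.0%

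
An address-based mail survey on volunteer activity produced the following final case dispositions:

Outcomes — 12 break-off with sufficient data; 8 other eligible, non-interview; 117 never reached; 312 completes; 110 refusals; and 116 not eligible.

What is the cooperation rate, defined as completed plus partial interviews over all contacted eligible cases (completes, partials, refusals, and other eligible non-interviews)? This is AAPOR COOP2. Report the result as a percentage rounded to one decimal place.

73.3%

Numerator = 312 + 12 = 324
Denominator = 312 + 12 + 110 + 8 = 442
COOP2 = 324 / 442 = 0.7330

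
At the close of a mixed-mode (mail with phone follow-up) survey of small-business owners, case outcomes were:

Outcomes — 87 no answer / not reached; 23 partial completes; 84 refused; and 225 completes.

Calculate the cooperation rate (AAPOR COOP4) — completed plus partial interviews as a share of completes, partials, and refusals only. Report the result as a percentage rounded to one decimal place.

Top = 225 + 23 = 248
Denom = 225 + 23 + 84 = 332
COOP4 = 248 / 332 = 0.7470

74.7%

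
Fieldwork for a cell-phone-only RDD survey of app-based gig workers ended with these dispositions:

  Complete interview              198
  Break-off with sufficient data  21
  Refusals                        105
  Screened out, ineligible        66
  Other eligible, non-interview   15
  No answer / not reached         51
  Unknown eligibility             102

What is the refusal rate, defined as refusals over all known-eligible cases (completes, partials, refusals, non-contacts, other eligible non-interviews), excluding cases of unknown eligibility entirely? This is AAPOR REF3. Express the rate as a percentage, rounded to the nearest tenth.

Numerator = 105
Base = 198 + 21 + 105 + 51 + 15 = 390
REF3 = 105 / 390 = 0.2692

26.9%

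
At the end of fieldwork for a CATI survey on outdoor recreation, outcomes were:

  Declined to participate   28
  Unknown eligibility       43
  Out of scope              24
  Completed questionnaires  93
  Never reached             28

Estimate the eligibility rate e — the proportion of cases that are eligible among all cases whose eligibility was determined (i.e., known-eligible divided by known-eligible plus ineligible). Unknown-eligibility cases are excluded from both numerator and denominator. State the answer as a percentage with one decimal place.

Known eligible → 93 + 28 + 28 = 149
e = 149 / (149 + 24) = 149 / 173 = 0.8613

86.1%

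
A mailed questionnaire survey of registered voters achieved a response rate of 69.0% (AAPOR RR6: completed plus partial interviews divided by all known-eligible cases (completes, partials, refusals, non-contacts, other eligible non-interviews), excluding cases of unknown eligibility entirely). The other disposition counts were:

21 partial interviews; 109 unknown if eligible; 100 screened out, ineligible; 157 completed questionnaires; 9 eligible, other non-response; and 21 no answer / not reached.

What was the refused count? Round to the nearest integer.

Top = 157 + 21 = 178
RR6 = 178 / D = 0.690
D = 178 / 0.690 = 258.0
Other denominator terms total 208
refused = 258.0 − 208 ≈ 50

50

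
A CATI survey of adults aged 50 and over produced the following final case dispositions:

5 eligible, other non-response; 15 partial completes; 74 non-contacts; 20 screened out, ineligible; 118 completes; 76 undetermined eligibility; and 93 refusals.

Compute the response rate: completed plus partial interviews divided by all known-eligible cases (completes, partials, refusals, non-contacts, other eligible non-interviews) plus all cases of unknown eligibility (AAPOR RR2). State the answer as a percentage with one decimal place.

Numerator: 118 + 15 = 133
Denominator: 118 + 15 + 93 + 74 + 5 + 76 = 381
RR2 = 133 / 381 = 0.3491

34.9%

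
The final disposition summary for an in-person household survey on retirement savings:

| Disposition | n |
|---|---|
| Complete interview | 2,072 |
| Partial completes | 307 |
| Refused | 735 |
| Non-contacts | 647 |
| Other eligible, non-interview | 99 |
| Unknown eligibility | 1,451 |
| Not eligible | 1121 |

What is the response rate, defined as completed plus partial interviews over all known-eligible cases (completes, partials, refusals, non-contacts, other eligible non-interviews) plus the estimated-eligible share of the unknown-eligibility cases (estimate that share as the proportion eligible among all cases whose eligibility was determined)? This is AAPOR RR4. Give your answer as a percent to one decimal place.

Numerator → 2072 + 307 = 2379
Known eligible → 2072 + 307 + 735 + 647 + 99 = 3860
e = 3860 / (3860 + 1121) = 3860 / 4981 = 0.7749
e × U → 0.7749 × 1451 = 1124.38
Denom → 3860 + 1124.38 = 4984.38
RR4 = 2379 / 4984.38 = 0.4773

47.7%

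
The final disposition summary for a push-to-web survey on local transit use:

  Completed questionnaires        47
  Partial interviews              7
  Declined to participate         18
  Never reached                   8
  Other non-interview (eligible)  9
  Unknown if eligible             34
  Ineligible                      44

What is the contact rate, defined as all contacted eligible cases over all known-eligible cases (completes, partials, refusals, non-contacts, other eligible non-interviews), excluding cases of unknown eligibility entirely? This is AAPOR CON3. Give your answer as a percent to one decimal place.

91.0%

Top: 47 + 7 + 18 + 9 = 81
Denom: 47 + 7 + 18 + 8 + 9 = 89
CON3 = 81 / 89 = 0.9101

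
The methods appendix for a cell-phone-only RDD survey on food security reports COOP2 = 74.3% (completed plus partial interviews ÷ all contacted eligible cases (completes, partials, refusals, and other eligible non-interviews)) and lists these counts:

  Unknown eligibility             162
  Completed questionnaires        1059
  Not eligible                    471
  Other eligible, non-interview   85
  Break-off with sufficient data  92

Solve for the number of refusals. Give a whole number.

Num = 1059 + 92 = 1151
COOP2 = 1151 / D = 0.743
D = 1151 / 0.743 = 1549.1
Remaining denominator categories sum to 1236
refusals = 1549.1 − 1236 ≈ 313

313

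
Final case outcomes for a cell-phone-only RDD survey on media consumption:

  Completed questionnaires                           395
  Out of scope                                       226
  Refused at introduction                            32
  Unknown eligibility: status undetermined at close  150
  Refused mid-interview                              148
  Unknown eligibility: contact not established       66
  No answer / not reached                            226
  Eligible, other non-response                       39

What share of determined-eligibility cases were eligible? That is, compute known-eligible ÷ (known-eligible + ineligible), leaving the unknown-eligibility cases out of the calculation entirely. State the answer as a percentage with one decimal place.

Refused = 32 + 148 = 180
Undetermined eligibility = 66 + 150 = 216
Eligible (known) → 395 + 180 + 226 + 39 = 840
e = 840 / (840 + 226) = 840 / 1066 = 0.7880

78.8%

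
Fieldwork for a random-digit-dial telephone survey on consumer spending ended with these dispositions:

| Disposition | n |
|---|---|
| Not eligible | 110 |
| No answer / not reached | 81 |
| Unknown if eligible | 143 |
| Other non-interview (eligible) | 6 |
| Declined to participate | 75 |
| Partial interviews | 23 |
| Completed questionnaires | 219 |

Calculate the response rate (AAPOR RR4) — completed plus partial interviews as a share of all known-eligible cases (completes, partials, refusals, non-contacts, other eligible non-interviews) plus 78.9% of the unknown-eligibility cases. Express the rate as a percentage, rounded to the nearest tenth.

Numerator = 219 + 23 = 242
Known eligible = 219 + 23 + 75 + 81 + 6 = 404
e × U = 0.7890 × 143 = 112.83
Denom = 404 + 112.83 = 516.83
RR4 = 242 / 516.83 = 0.4682

46.8%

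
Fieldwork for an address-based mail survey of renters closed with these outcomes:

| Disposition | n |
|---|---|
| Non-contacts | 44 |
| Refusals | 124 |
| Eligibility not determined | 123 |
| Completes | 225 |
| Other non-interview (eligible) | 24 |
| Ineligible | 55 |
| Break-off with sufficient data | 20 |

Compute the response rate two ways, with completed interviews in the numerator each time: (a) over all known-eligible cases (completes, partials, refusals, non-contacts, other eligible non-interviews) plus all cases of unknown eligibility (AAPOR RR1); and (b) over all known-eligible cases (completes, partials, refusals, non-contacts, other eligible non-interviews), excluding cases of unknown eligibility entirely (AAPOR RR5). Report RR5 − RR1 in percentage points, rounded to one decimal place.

Numerator: 225
Denom: 225 + 20 + 124 + 44 + 24 + 123 = 560
RR1 = 225 / 560 = 0.4018
Denom: 225 + 20 + 124 + 44 + 24 = 437
RR5 = 225 / 437 = 0.5149
Difference = 51.49 − 40.18 = 11.31 percentage points

11.3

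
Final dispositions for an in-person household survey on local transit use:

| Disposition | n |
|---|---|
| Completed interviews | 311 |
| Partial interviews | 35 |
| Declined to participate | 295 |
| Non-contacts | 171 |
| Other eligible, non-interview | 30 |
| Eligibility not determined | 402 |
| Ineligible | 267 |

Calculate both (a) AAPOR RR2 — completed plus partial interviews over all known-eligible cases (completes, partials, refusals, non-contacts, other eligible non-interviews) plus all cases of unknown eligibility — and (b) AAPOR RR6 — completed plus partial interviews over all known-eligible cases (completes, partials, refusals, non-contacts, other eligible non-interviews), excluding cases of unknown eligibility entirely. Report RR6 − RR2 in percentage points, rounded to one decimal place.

13.3

Numerator → 311 + 35 = 346
Denominator → 311 + 35 + 295 + 171 + 30 + 402 = 1244
RR2 = 346 / 1244 = 0.2781
Denominator → 311 + 35 + 295 + 171 + 30 = 842
RR6 = 346 / 842 = 0.4109
Difference = 41.09 − 27.81 = 13.28 percentage points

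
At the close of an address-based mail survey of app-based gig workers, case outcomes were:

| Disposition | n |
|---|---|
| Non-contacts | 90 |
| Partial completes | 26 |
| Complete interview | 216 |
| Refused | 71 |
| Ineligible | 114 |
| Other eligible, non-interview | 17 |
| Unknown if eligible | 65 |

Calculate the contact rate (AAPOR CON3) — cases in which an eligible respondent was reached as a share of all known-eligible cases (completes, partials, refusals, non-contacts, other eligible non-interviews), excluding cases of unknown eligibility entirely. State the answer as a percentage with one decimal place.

78.6%

Num = 216 + 26 + 71 + 17 = 330
Base = 216 + 26 + 71 + 90 + 17 = 420
CON3 = 330 / 420 = 0.7857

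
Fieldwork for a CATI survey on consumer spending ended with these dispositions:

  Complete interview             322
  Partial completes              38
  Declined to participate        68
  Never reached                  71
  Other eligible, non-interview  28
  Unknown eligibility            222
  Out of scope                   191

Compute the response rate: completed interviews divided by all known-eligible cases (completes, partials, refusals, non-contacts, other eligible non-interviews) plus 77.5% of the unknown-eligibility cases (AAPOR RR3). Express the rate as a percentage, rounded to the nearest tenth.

Top → 322
Eligible (known) → 322 + 38 + 68 + 71 + 28 = 527
e × U → 0.7750 × 222 = 172.05
Denom → 527 + 172.05 = 699.05
RR3 = 322 / 699.05 = 0.4606

46.1%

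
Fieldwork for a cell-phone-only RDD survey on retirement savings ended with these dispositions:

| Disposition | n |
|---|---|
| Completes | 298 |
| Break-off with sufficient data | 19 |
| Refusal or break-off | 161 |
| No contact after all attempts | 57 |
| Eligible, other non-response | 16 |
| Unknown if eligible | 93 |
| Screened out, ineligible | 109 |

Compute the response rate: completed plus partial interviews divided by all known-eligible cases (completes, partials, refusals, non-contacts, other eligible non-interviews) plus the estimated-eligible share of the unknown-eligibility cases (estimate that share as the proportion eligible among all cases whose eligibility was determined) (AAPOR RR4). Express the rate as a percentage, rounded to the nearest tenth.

Top: 298 + 19 = 317
Known eligible: 298 + 19 + 161 + 57 + 16 = 551
e = 551 / (551 + 109) = 551 / 660 = 0.8348
Eligible share of unknowns: 0.8348 × 93 = 77.64
Base: 551 + 77.64 = 628.64
RR4 = 317 / 628.64 = 0.5043

50.4%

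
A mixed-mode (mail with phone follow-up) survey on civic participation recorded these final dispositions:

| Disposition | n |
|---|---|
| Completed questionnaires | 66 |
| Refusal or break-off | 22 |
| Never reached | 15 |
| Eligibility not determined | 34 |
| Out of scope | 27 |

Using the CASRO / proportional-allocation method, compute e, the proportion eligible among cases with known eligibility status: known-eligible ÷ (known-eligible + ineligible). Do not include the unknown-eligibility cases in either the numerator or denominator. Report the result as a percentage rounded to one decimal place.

Known eligible = 66 + 22 + 15 = 103
e = 103 / (103 + 27) = 103 / 130 = 0.7923

79.2%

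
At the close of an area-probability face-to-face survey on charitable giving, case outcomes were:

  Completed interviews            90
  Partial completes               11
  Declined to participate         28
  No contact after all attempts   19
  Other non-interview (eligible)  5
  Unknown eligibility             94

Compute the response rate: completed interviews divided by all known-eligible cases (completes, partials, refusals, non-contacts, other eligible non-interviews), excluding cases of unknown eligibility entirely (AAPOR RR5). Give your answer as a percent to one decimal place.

58.8%

Numerator: 90
Denominator: 90 + 11 + 28 + 19 + 5 = 153
RR5 = 90 / 153 = 0.5882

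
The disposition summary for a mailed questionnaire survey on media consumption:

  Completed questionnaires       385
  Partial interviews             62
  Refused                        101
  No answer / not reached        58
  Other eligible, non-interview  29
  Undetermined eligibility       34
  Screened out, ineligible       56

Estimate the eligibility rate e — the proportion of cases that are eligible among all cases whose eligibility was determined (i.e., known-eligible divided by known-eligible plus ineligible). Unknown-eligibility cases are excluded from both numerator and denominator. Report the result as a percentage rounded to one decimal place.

Eligible (known) = 385 + 62 + 101 + 58 + 29 = 635
e = 635 / (635 + 56) = 635 / 691 = 0.9190

91.9%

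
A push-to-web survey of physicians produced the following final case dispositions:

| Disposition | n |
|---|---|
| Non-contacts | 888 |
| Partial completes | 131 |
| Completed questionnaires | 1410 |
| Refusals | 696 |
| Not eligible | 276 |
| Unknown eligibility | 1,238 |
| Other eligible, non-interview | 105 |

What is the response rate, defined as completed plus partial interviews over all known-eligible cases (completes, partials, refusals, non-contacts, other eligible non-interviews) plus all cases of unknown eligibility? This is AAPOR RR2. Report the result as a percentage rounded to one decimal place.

34.5%

Num = 1410 + 131 = 1541
Denominator = 1410 + 131 + 696 + 888 + 105 + 1238 = 4468
RR2 = 1541 / 4468 = 0.3449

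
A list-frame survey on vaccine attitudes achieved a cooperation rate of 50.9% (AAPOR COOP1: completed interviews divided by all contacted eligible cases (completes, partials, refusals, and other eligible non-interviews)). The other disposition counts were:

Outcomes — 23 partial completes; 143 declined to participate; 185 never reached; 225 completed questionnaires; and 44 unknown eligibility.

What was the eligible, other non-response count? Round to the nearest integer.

51

COOP1 = 225 / D = 0.509
D = 225 / 0.509 = 442.0
Other denominator terms total 391
eligible, other non-response = 442.0 − 391 ≈ 51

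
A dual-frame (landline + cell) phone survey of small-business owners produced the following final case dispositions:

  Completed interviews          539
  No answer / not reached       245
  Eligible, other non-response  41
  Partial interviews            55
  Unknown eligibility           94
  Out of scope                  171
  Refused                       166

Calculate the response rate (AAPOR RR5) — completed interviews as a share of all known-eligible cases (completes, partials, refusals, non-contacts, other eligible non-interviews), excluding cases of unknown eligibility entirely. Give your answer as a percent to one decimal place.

51.5%

Num → 539
Denom → 539 + 55 + 166 + 245 + 41 = 1046
RR5 = 539 / 1046 = 0.5153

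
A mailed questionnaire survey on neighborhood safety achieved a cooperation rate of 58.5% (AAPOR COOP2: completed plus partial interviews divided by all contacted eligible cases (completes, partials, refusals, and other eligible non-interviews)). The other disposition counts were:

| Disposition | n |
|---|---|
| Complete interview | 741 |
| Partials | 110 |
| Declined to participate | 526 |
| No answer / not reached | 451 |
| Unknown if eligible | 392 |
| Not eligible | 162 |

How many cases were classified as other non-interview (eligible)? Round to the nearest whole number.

Num → 741 + 110 = 851
COOP2 = 851 / D = 0.585
D = 851 / 0.585 = 1454.7
Other denominator terms total 1377
other non-interview (eligible) = 1454.7 − 1377 ≈ 78

78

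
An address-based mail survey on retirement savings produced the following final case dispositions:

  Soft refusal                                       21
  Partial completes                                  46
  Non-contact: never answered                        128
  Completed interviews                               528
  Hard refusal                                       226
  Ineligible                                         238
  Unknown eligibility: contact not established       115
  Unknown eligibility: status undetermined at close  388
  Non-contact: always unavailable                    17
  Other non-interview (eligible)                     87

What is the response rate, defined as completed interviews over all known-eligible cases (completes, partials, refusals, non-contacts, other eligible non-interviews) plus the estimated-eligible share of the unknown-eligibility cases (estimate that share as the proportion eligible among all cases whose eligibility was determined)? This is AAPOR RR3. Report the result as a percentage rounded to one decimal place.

Declined to participate = 226 + 21 = 247
No contact after all attempts = 128 + 17 = 145
Undetermined eligibility = 115 + 388 = 503
Numerator: 528
Known eligible: 528 + 46 + 247 + 145 + 87 = 1053
e = 1053 / (1053 + 238) = 1053 / 1291 = 0.8156
Estimated eligible among unknowns: 0.8156 × 503 = 410.25
Base: 1053 + 410.25 = 1463.25
RR3 = 528 / 1463.25 = 0.3608

36.1%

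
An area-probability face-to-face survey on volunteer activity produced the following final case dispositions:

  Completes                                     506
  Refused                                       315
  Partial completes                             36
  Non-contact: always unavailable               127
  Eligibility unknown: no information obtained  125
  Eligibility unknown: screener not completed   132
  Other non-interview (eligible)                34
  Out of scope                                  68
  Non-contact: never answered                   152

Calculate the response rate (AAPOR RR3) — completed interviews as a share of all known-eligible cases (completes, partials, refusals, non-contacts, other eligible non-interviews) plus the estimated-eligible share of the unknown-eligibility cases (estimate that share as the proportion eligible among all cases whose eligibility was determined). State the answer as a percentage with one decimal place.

Never reached = 152 + 127 = 279
Unknown if eligible = 132 + 125 = 257
Top = 506
Determined eligible = 506 + 36 + 315 + 279 + 34 = 1170
e = 1170 / (1170 + 68) = 1170 / 1238 = 0.9451
e × U = 0.9451 × 257 = 242.89
Denominator = 1170 + 242.89 = 1412.89
RR3 = 506 / 1412.89 = 0.3581

35.8%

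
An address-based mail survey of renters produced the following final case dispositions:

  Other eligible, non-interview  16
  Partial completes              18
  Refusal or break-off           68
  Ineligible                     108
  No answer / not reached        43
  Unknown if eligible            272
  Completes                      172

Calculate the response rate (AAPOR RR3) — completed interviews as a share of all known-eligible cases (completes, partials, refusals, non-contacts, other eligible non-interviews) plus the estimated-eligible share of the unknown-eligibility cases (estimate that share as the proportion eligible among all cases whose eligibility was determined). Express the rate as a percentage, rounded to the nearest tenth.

Top = 172
Eligible (known) = 172 + 18 + 68 + 43 + 16 = 317
e = 317 / (317 + 108) = 317 / 425 = 0.7459
Estimated eligible among unknowns = 0.7459 × 272 = 202.88
Base = 317 + 202.88 = 519.88
RR3 = 172 / 519.88 = 0.3308

33.1%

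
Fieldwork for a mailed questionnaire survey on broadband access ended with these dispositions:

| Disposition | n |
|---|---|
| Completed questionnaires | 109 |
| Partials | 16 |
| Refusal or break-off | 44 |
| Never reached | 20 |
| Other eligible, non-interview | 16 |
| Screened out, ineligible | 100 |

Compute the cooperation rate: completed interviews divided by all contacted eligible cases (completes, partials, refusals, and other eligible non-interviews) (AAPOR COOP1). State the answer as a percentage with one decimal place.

Top: 109
Denom: 109 + 16 + 44 + 16 = 185
COOP1 = 109 / 185 = 0.5892

58.9%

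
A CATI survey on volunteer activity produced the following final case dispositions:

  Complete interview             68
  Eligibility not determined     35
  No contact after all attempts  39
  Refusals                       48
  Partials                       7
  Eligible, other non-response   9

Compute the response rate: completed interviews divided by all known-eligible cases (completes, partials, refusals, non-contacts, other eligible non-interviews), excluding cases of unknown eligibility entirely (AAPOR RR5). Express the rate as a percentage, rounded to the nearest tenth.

Numerator = 68
Base = 68 + 7 + 48 + 39 + 9 = 171
RR5 = 68 / 171 = 0.3977

39.8%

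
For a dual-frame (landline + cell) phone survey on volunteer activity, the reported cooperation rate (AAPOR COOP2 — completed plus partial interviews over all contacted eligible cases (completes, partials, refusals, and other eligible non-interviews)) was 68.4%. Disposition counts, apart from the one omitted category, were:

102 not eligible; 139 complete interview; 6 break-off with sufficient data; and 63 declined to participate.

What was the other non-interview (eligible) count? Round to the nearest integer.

4

Num → 139 + 6 = 145
COOP2 = 145 / D = 0.684
D = 145 / 0.684 = 212.0
Remaining denominator categories sum to 208
other non-interview (eligible) = 212.0 − 208 ≈ 4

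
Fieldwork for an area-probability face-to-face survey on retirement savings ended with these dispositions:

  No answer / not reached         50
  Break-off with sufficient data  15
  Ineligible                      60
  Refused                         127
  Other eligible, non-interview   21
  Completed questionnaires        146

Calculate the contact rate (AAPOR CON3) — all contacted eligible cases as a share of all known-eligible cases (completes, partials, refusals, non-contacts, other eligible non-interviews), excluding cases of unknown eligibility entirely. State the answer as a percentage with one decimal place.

Num → 146 + 15 + 127 + 21 = 309
Denominator → 146 + 15 + 127 + 50 + 21 = 359
CON3 = 309 / 359 = 0.8607

86.1%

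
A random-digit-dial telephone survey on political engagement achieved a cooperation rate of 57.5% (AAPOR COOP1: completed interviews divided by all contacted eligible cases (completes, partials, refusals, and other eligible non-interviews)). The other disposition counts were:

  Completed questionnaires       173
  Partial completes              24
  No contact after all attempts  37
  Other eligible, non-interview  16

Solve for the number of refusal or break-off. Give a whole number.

88

COOP1 = 173 / D = 0.575
D = 173 / 0.575 = 300.9
Other denominator terms total 213
refusal or break-off = 300.9 − 213 ≈ 88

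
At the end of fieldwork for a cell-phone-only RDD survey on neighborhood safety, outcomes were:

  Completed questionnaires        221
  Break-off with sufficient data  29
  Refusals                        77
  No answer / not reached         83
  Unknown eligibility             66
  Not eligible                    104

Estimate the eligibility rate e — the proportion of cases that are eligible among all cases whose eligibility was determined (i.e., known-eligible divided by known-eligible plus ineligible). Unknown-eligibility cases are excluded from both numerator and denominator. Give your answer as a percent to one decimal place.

79.8%

Eligible (known) → 221 + 29 + 77 + 83 = 410
e = 410 / (410 + 104) = 410 / 514 = 0.7977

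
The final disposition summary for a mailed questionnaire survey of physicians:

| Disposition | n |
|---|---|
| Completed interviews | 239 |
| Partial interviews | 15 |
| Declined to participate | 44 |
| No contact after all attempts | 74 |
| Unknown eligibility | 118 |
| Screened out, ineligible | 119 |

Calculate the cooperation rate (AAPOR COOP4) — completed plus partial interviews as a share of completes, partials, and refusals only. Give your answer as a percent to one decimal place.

85.2%

Num: 239 + 15 = 254
Base: 239 + 15 + 44 = 298
COOP4 = 254 / 298 = 0.8523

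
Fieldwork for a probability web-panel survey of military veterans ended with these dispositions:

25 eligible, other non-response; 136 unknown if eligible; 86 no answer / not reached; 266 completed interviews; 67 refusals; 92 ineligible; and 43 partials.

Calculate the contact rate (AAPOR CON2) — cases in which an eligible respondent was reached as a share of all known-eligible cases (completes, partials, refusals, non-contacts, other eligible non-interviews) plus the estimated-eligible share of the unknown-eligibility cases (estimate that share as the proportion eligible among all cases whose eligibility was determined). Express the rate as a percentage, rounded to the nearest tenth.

Numerator → 266 + 43 + 67 + 25 = 401
Determined eligible → 266 + 43 + 67 + 86 + 25 = 487
e = 487 / (487 + 92) = 487 / 579 = 0.8411
Estimated eligible among unknowns → 0.8411 × 136 = 114.39
Base → 487 + 114.39 = 601.39
CON2 = 401 / 601.39 = 0.6668

66.7%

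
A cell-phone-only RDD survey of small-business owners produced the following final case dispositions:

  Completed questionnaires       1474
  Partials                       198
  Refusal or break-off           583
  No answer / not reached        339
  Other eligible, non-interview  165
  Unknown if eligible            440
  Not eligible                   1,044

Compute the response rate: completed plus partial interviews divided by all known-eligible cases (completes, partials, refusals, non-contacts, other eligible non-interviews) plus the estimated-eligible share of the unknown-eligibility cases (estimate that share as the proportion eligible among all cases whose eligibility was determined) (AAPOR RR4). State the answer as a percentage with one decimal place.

54.3%

Top = 1474 + 198 = 1672
Determined eligible = 1474 + 198 + 583 + 339 + 165 = 2759
e = 2759 / (2759 + 1044) = 2759 / 3803 = 0.7255
e × U = 0.7255 × 440 = 319.22
Denominator = 2759 + 319.22 = 3078.22
RR4 = 1672 / 3078.22 = 0.5432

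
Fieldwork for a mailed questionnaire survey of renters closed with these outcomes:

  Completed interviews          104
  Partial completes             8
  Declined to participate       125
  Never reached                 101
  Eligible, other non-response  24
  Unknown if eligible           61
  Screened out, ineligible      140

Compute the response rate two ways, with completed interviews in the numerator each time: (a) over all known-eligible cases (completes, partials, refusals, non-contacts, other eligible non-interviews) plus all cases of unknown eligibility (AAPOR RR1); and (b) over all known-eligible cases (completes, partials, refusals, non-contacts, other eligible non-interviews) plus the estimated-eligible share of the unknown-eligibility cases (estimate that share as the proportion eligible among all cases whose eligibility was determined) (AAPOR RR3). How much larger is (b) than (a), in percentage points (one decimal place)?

Numerator: 104
Base: 104 + 8 + 125 + 101 + 24 + 61 = 423
RR1 = 104 / 423 = 0.2459
Known eligible: 104 + 8 + 125 + 101 + 24 = 362
e = 362 / (362 + 140) = 362 / 502 = 0.7211
Estimated eligible among unknowns: 0.7211 × 61 = 43.99
Base: 362 + 43.99 = 405.99
RR3 = 104 / 405.99 = 0.2562
Difference = 25.62 − 24.59 = 1.03 percentage points

1.0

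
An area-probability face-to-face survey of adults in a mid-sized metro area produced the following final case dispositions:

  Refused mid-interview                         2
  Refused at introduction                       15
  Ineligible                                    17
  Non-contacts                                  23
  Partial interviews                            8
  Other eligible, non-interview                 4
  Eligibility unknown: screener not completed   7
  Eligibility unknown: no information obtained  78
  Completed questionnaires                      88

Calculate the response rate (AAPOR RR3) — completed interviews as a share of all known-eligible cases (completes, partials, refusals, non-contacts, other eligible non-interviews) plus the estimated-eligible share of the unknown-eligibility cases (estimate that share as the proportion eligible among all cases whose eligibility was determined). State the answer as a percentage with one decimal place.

40.8%

Declined to participate = 15 + 2 = 17
Unknown eligibility = 7 + 78 = 85
Numerator = 88
Determined eligible = 88 + 8 + 17 + 23 + 4 = 140
e = 140 / (140 + 17) = 140 / 157 = 0.8917
e × U = 0.8917 × 85 = 75.79
Denom = 140 + 75.79 = 215.79
RR3 = 88 / 215.79 = 0.4078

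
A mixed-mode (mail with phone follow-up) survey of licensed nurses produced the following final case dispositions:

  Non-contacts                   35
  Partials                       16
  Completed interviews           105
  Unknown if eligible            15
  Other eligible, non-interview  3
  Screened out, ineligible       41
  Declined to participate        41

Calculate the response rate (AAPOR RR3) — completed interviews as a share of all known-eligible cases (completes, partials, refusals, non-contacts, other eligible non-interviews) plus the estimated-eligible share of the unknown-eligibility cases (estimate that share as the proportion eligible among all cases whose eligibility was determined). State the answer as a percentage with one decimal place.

49.4%

Num = 105
Determined eligible = 105 + 16 + 41 + 35 + 3 = 200
e = 200 / (200 + 41) = 200 / 241 = 0.8299
Estimated eligible among unknowns = 0.8299 × 15 = 12.45
Base = 200 + 12.45 = 212.45
RR3 = 105 / 212.45 = 0.4942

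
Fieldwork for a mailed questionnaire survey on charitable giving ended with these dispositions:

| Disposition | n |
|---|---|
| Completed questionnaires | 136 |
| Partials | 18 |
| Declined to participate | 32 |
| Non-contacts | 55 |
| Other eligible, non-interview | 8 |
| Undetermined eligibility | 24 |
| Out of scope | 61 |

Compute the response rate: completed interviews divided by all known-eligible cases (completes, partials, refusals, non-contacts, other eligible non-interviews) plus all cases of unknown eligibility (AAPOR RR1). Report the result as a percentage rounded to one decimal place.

Top = 136
Denom = 136 + 18 + 32 + 55 + 8 + 24 = 273
RR1 = 136 / 273 = 0.4982

49.8%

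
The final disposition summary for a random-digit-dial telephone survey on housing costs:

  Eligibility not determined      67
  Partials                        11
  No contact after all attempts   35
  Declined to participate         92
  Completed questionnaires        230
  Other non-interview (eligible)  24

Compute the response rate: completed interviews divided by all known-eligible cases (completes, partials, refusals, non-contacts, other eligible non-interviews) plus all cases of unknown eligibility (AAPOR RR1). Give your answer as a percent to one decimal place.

Top: 230
Denom: 230 + 11 + 92 + 35 + 24 + 67 = 459
RR1 = 230 / 459 = 0.5011

50.1%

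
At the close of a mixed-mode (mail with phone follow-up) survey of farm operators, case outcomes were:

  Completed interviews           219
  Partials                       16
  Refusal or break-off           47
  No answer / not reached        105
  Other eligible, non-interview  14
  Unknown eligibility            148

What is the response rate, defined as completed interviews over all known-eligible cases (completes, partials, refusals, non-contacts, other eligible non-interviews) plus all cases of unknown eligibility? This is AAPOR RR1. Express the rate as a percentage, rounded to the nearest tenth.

39.9%

Num: 219
Base: 219 + 16 + 47 + 105 + 14 + 148 = 549
RR1 = 219 / 549 = 0.3989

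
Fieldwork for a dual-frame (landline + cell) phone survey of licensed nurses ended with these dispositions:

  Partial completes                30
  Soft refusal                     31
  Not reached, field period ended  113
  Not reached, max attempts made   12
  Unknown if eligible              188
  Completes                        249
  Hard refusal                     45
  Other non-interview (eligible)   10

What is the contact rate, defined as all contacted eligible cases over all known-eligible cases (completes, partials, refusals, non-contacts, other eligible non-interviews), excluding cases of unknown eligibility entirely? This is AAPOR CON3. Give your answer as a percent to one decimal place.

74.5%

Declined to participate = 45 + 31 = 76
No answer / not reached = 113 + 12 = 125
Numerator = 249 + 30 + 76 + 10 = 365
Denom = 249 + 30 + 76 + 125 + 10 = 490
CON3 = 365 / 490 = 0.7449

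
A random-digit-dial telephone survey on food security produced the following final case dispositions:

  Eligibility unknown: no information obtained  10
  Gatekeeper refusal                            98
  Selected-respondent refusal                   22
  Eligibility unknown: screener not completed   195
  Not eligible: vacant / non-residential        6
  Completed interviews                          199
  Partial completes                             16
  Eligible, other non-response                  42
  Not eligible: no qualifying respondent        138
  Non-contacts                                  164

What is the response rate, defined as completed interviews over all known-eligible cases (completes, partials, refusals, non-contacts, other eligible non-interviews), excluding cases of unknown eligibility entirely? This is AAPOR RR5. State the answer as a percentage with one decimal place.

36.8%

Refused = 98 + 22 = 120
Unknown eligibility = 195 + 10 = 205
Not eligible = 138 + 6 = 144
Num = 199
Denom = 199 + 16 + 120 + 164 + 42 = 541
RR5 = 199 / 541 = 0.3678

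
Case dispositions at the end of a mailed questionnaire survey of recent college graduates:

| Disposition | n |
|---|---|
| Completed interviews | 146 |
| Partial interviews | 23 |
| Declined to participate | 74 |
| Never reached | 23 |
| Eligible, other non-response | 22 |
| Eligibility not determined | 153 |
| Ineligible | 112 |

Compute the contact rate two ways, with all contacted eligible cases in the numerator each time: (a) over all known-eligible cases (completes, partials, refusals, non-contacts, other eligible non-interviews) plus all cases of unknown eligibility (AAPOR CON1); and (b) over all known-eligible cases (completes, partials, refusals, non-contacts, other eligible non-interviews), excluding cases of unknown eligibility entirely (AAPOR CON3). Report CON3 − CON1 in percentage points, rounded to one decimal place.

31.9

Numerator = 146 + 23 + 74 + 22 = 265
Denominator = 146 + 23 + 74 + 23 + 22 + 153 = 441
CON1 = 265 / 441 = 0.6009
Denominator = 146 + 23 + 74 + 23 + 22 = 288
CON3 = 265 / 288 = 0.9201
Difference = 92.01 − 60.09 = 31.92 percentage points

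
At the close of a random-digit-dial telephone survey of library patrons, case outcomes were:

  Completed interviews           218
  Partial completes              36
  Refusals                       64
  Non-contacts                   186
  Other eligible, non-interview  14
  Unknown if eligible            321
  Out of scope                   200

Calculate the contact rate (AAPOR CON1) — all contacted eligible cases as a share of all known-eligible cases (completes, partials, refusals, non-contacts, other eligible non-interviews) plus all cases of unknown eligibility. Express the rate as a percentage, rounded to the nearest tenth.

39.6%

Top: 218 + 36 + 64 + 14 = 332
Base: 218 + 36 + 64 + 186 + 14 + 321 = 839
CON1 = 332 / 839 = 0.3957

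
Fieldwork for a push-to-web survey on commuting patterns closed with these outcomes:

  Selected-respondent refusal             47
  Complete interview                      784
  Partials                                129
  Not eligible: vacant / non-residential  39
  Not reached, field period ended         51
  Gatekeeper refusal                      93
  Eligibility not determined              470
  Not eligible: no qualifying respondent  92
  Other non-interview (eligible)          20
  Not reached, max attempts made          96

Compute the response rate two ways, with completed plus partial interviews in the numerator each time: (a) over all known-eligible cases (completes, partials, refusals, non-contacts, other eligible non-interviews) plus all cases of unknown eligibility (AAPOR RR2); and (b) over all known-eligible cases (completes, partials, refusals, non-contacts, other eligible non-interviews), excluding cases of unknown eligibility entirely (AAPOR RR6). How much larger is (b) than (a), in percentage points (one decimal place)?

20.8

Refused = 93 + 47 = 140
Never reached = 51 + 96 = 147
Screened out, ineligible = 92 + 39 = 131
Top → 784 + 129 = 913
Denom → 784 + 129 + 140 + 147 + 20 + 470 = 1690
RR2 = 913 / 1690 = 0.5402
Denom → 784 + 129 + 140 + 147 + 20 = 1220
RR6 = 913 / 1220 = 0.7484
Difference = 74.84 − 54.02 = 20.82 percentage points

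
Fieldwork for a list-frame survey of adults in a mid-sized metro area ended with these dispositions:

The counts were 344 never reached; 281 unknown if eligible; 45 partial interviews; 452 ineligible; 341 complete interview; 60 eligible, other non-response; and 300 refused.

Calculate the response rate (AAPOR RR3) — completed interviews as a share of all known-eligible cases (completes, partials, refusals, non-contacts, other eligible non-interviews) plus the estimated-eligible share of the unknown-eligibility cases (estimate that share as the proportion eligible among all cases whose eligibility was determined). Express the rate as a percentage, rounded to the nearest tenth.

26.5%

Numerator = 341
Determined eligible = 341 + 45 + 300 + 344 + 60 = 1090
e = 1090 / (1090 + 452) = 1090 / 1542 = 0.7069
Estimated eligible among unknowns = 0.7069 × 281 = 198.64
Denominator = 1090 + 198.64 = 1288.64
RR3 = 341 / 1288.64 = 0.2646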